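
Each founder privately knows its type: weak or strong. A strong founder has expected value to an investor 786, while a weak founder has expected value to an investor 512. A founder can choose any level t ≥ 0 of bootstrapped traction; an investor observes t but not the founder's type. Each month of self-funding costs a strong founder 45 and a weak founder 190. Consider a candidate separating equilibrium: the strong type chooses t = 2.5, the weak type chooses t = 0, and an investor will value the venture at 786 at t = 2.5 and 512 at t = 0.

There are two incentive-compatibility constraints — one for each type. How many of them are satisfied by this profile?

2

Strong type: signal → 786 − 45 × 2.5 = 673.5; deviate to 0 → 512. IC holds (673.5 ≥ 512).
Weak type: stay at 0 → 512; mimic → 786 − 190 × 2.5 = 311. IC holds (512 ≥ 311).
2 of 2 constraints hold, so this is a separating equilibrium.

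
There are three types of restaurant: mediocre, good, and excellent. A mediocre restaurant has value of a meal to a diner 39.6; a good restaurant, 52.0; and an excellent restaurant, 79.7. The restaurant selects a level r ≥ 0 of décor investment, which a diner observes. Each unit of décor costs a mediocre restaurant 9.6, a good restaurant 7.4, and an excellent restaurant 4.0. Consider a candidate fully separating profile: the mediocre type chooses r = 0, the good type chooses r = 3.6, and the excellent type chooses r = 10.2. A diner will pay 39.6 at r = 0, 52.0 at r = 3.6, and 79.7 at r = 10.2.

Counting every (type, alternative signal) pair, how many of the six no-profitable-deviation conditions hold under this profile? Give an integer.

Mediocre (own payoff 39.6): to r=3.6 gives 52.0 − 9.6×3.6 = 17.44 → no gain ✓; to r=10.2 gives 79.7 − 9.6×10.2 = -18.22 → no gain ✓.
Excellent (own payoff 79.7 − 4.0×10.2 = 38.9): to r=0 gives 39.6 → profitable ✗; to r=3.6 gives 52.0 − 4.0×3.6 = 37.6 → no gain ✓.
Good (own payoff 52.0 − 7.4×3.6 = 25.36): to r=0 gives 39.6 → profitable ✗; to r=10.2 gives 79.7 − 7.4×10.2 = 4.22 → no gain ✓.
4 of the 6 constraints hold; not an equilibrium.

4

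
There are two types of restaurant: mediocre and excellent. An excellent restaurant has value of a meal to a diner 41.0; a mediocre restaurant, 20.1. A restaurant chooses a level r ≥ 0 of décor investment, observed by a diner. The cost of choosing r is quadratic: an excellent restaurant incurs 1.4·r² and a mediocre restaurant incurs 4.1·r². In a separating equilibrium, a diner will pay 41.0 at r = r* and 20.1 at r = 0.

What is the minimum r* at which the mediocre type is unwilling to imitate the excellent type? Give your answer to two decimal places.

2.26

The mediocre type at r = 0 receives 20.1; imitating at r* yields 41.0 − 4.1·r*².
Indifference: 20.1 = 41.0 − 4.1·r*², so r*² = (41.0 − 20.1) / 4.1 ≈ 5.0976.
r* = √5.0976 ≈ 2.26.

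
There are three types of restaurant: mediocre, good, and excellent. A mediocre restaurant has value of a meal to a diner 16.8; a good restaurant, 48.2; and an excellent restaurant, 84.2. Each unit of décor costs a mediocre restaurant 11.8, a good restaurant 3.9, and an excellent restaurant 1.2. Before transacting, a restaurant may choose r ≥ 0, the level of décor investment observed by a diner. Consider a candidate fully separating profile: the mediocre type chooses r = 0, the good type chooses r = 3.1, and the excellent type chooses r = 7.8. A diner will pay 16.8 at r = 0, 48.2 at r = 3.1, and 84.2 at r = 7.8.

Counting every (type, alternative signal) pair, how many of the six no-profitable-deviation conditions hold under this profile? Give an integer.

Mediocre (own payoff 16.8): to r=3.1 gives 48.2 − 11.8×3.1 = 11.62 → no gain ✓; to r=7.8 gives 84.2 − 11.8×7.8 = -7.84 → no gain ✓.
Good (own payoff 48.2 − 3.9×3.1 = 36.11): to r=0 gives 16.8 → no gain ✓; to r=7.8 gives 84.2 − 3.9×7.8 = 53.78 → profitable ✗.
Excellent (own payoff 84.2 − 1.2×7.8 = 74.84): to r=0 gives 16.8 → no gain ✓; to r=3.1 gives 48.2 − 1.2×3.1 = 44.48 → no gain ✓.
5 of the 6 constraints hold; not an equilibrium.

5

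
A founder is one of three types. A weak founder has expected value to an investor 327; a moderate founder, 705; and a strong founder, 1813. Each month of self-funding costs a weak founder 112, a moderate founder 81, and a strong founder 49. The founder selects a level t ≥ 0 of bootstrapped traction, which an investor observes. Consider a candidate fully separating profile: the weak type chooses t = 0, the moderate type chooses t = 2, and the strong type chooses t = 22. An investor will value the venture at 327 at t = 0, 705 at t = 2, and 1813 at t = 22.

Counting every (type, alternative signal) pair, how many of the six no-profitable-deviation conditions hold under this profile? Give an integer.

5

Moderate (own payoff 705 − 81×2 = 543): to t=0 gives 327 → no gain ✓; to t=22 gives 1813 − 81×22 = 31 → no gain ✓.
Weak (own payoff 327): to t=2 gives 705 − 112×2 = 481 → profitable ✗; to t=22 gives 1813 − 112×22 = -651 → no gain ✓.
Strong (own payoff 1813 − 49×22 = 735): to t=0 gives 327 → no gain ✓; to t=2 gives 705 − 49×2 = 607 → no gain ✓.
5 of the 6 constraints hold; not an equilibrium.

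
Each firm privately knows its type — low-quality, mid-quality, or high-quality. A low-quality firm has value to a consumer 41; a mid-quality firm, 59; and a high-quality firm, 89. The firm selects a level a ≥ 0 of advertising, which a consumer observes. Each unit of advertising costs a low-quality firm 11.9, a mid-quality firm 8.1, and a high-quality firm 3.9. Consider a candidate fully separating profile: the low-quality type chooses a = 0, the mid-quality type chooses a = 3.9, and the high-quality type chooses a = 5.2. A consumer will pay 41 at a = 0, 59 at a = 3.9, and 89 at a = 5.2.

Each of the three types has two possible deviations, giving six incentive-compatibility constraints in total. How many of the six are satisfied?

Mid-quality (own payoff 59 − 8.1×3.9 = 27.41): to a=0 gives 41 → profitable ✗; to a=5.2 gives 89 − 8.1×5.2 = 46.88 → profitable ✗.
Low-quality (own payoff 41): to a=3.9 gives 59 − 11.9×3.9 = 12.59 → no gain ✓; to a=5.2 gives 89 − 11.9×5.2 = 27.12 → no gain ✓.
High-quality (own payoff 89 − 3.9×5.2 = 68.72): to a=0 gives 41 → no gain ✓; to a=3.9 gives 59 − 3.9×3.9 = 43.79 → no gain ✓.
4 of the 6 constraints hold; not an equilibrium.

4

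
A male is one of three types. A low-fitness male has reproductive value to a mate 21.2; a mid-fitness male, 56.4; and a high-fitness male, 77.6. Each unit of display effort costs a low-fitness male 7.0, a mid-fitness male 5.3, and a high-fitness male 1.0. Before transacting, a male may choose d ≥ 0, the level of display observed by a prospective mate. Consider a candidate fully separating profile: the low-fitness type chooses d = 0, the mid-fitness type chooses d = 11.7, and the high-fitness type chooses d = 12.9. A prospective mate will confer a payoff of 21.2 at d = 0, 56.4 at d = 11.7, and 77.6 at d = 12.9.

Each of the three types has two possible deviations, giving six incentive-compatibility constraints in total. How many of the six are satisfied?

4

Mid-fitness (own payoff 56.4 − 5.3×11.7 = -5.61): to d=0 gives 21.2 → profitable ✗; to d=12.9 gives 77.6 − 5.3×12.9 = 9.23 → profitable ✗.
Low-fitness (own payoff 21.2): to d=11.7 gives 56.4 − 7.0×11.7 = -25.5 → no gain ✓; to d=12.9 gives 77.6 − 7.0×12.9 = -12.7 → no gain ✓.
High-fitness (own payoff 77.6 − 1.0×12.9 = 64.7): to d=0 gives 21.2 → no gain ✓; to d=11.7 gives 56.4 − 1.0×11.7 = 44.7 → no gain ✓.
4 of the 6 constraints hold; not an equilibrium.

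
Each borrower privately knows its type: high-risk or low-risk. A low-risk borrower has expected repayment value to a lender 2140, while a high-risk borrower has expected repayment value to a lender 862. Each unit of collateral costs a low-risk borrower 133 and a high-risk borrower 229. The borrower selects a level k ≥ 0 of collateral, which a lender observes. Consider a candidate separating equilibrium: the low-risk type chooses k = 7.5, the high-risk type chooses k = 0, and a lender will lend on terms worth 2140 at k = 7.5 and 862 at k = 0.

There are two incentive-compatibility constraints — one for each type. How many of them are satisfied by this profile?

2

Low-risk type: signal → 2140 − 133 × 7.5 = 1142.5; deviate to 0 → 862. IC holds (1142.5 ≥ 862).
High-risk type: stay at 0 → 862; mimic → 2140 − 229 × 7.5 = 422.5. IC holds (862 ≥ 422.5).
2 of 2 constraints hold, so this is a separating equilibrium.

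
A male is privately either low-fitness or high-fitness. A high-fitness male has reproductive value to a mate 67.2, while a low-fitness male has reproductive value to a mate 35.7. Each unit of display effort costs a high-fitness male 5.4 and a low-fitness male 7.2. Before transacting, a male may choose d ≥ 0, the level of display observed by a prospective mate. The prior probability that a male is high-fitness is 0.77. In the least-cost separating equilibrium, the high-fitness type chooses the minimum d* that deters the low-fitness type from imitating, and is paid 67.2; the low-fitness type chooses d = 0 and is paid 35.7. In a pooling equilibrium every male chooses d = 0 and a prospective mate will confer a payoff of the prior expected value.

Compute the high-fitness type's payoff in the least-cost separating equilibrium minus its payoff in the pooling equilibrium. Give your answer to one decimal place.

Least-cost separating signal: d* solves 35.7 = 67.2 − 7.2·d*, so d* = (67.2 − 35.7)/7.2 = 4.375.
High-fitness type's separating payoff: 67.2 − 5.4 × d* = 67.2 − 5.4 × (67.2 − 35.7)/7.2 = 67.2 − 170.1/7.2 = 43.575.
Pooling payoff: 0.77 × 67.2 + 0.23 × 35.7 = 59.955.
Difference: 43.575 − 59.955 = -16.38, i.e. -16.4 to one decimal place.
The high-fitness type would prefer the pooling outcome.

-16.4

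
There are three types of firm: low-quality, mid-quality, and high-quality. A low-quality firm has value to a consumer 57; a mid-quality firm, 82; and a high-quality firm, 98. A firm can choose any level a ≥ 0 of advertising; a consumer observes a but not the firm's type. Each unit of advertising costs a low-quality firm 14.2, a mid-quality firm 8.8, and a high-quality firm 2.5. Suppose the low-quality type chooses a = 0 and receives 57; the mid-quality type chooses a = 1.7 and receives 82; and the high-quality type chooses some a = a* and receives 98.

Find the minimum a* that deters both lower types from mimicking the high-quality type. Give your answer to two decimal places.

3.52

Mid-quality type (on-path payoff 82 − 8.8×1.7 = 67.04) won't mimic when 67.04 ≥ 98 − 8.8·a*, i.e. a* ≥ 3.52.
Low-quality type (on-path payoff 57) won't mimic when 57 ≥ 98 − 14.2·a*, i.e. a* ≥ 2.89.
Both must hold, so a* = max(2.89, 3.52) = 3.52. The mid-quality type's constraint binds.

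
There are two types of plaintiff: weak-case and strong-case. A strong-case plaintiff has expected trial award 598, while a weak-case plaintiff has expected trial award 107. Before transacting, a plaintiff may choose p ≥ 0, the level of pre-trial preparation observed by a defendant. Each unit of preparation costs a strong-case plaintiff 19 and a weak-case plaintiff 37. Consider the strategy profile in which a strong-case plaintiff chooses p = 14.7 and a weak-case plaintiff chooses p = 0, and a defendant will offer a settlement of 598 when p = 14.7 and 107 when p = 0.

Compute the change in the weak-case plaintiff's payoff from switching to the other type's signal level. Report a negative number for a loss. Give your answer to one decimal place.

-52.9

Playing p = 0 the weak-case plaintiff receives 107.
Deviating to p = 14.7 brings payment 598 at cost 37 × 14.7 = 543.9, netting 54.1.
Gain from deviating: 54.1 − 107 = -52.9.
The gain is negative, so the weak-case type's incentive-compatibility constraint is satisfied.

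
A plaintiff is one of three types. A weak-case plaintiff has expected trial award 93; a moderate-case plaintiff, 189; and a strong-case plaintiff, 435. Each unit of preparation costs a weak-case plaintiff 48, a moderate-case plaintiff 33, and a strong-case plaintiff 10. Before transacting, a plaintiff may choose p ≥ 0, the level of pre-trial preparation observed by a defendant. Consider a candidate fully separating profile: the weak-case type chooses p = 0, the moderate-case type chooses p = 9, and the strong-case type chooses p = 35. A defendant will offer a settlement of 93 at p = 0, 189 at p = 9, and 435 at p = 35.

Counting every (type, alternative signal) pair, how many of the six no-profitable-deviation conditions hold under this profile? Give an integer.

3

Strong-case (own payoff 435 − 10×35 = 85): to p=0 gives 93 → profitable ✗; to p=9 gives 189 − 10×9 = 99 → profitable ✗.
Weak-case (own payoff 93): to p=9 gives 189 − 48×9 = -243 → no gain ✓; to p=35 gives 435 − 48×35 = -1245 → no gain ✓.
Moderate-case (own payoff 189 − 33×9 = -108): to p=0 gives 93 → profitable ✗; to p=35 gives 435 − 33×35 = -720 → no gain ✓.
3 of the 6 constraints hold; not an equilibrium.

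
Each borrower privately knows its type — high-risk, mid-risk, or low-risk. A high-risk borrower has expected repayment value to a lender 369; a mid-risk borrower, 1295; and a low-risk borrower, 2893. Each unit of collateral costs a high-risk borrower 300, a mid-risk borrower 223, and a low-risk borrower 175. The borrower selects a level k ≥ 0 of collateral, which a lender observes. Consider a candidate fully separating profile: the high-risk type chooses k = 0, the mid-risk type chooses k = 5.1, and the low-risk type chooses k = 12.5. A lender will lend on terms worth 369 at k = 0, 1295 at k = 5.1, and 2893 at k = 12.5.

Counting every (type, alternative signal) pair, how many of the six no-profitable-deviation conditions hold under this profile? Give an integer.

5

High-risk (own payoff 369): to k=5.1 gives 1295 − 300×5.1 = -235 → no gain ✓; to k=12.5 gives 2893 − 300×12.5 = -857 → no gain ✓.
Mid-risk (own payoff 1295 − 223×5.1 = 157.7): to k=0 gives 369 → profitable ✗; to k=12.5 gives 2893 − 223×12.5 = 105.5 → no gain ✓.
Low-risk (own payoff 2893 − 175×12.5 = 705.5): to k=0 gives 369 → no gain ✓; to k=5.1 gives 1295 − 175×5.1 = 402.5 → no gain ✓.
5 of the 6 constraints hold; not an equilibrium.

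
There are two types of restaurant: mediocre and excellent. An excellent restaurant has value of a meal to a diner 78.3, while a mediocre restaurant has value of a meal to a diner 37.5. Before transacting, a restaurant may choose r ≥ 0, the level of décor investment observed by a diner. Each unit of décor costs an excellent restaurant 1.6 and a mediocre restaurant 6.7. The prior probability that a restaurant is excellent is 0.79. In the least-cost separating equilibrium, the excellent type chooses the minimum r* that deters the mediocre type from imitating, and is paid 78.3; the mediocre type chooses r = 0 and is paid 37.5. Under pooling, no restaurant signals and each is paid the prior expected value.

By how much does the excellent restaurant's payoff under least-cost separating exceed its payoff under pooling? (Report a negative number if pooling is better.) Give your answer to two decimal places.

Least-cost separating signal: r* solves 37.5 = 78.3 − 6.7·r*, so r* = (78.3 − 37.5)/6.7 ≈ 6.0896.
Excellent type's separating payoff: 78.3 − 1.6 × r* = 78.3 − 1.6 × (78.3 − 37.5)/6.7 = 78.3 − 65.28/6.7 ≈ 68.5567.
Pooling payoff: 0.79 × 78.3 + 0.21 × 37.5 = 69.732.
Difference: 68.5567 − 69.732 = -1.1753, i.e. -1.18 to two decimal places.
The excellent type would prefer the pooling outcome.

-1.18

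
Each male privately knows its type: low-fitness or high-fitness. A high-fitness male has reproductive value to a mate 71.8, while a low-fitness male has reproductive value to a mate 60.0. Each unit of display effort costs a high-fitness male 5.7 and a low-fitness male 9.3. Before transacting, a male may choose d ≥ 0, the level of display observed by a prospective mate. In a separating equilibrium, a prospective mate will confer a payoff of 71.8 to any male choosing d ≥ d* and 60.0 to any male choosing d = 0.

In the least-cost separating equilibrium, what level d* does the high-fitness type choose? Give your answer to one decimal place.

1.3

A low-fitness male choosing d = 0 receives 60.0.
Imitating at d* instead would pay 71.8 at cost 9.3·d*, netting 71.8 − 9.3·d*.
Indifference: 60.0 = 71.8 − 9.3·d*, so d* = (71.8 − 60.0) / 9.3 ≈ 1.3.
At d* the low-fitness type's incentive constraint just binds; the high-fitness type strictly prefers d* since its per-unit cost is lower.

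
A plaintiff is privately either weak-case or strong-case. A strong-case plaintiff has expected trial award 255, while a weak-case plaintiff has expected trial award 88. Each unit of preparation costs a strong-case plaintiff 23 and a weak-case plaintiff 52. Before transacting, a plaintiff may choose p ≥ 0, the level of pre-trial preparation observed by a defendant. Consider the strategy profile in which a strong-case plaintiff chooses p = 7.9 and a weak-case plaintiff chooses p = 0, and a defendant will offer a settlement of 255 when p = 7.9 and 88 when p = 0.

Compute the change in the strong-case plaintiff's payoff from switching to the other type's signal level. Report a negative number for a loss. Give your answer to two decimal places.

14.70

Playing p = 7.9 the strong-case plaintiff receives 255 − 23 × 7.9 = 73.3.
Deviating to p = 0 yields 88 instead.
Gain from deviating: 88 − 73.3 = 14.70.
The gain is positive, so the strong-case type's incentive-compatibility constraint is violated — this profile is not a separating equilibrium.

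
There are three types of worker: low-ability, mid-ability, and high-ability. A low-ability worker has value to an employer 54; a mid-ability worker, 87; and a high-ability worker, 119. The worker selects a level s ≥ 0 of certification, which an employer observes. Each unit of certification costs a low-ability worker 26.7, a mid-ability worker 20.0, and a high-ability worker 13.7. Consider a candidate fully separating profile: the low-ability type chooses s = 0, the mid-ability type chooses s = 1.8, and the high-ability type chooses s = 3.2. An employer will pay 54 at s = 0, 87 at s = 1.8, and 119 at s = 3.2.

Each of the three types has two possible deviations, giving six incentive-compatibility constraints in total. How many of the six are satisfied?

Low-ability (own payoff 54): to s=1.8 gives 87 − 26.7×1.8 = 38.94 → no gain ✓; to s=3.2 gives 119 − 26.7×3.2 = 33.56 → no gain ✓.
High-ability (own payoff 119 − 13.7×3.2 = 75.16): to s=0 gives 54 → no gain ✓; to s=1.8 gives 87 − 13.7×1.8 = 62.34 → no gain ✓.
Mid-ability (own payoff 87 − 20.0×1.8 = 51): to s=0 gives 54 → profitable ✗; to s=3.2 gives 119 − 20.0×3.2 = 55 → profitable ✗.
4 of the 6 constraints hold; not an equilibrium.

4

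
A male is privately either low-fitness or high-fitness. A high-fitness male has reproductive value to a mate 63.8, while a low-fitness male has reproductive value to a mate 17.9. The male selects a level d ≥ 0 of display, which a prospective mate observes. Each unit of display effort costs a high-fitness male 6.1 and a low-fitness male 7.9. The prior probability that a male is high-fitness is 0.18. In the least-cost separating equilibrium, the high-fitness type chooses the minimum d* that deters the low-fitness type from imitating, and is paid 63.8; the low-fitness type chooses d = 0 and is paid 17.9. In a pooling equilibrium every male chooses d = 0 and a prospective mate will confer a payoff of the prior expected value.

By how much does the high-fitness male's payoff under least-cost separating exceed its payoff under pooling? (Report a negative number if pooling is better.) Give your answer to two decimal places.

2.20

Least-cost separating signal: d* solves 17.9 = 63.8 − 7.9·d*, so d* = (63.8 − 17.9)/7.9 ≈ 5.8101.
High-fitness type's separating payoff: 63.8 − 6.1 × d* = 63.8 − 6.1 × (63.8 − 17.9)/7.9 = 63.8 − 279.99/7.9 ≈ 28.3582.
Pooling payoff: 0.18 × 63.8 + 0.82 × 17.9 = 26.162.
Difference: 28.3582 − 26.162 = 2.1962, i.e. 2.20 to two decimal places.
The high-fitness type prefers to separate.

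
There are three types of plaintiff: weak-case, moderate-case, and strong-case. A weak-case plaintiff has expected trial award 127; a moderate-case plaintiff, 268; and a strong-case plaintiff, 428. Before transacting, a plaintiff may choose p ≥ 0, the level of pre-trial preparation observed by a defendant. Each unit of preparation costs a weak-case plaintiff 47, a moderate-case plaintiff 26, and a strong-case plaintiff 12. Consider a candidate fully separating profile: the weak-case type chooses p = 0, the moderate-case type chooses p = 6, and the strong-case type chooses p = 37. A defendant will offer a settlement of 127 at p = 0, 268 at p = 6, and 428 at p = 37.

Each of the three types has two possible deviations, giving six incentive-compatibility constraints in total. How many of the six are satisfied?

3

Moderate-case (own payoff 268 − 26×6 = 112): to p=0 gives 127 → profitable ✗; to p=37 gives 428 − 26×37 = -534 → no gain ✓.
Weak-case (own payoff 127): to p=6 gives 268 − 47×6 = -14 → no gain ✓; to p=37 gives 428 − 47×37 = -1311 → no gain ✓.
Strong-case (own payoff 428 − 12×37 = -16): to p=0 gives 127 → profitable ✗; to p=6 gives 268 − 12×6 = 196 → profitable ✗.
3 of the 6 constraints hold; not an equilibrium.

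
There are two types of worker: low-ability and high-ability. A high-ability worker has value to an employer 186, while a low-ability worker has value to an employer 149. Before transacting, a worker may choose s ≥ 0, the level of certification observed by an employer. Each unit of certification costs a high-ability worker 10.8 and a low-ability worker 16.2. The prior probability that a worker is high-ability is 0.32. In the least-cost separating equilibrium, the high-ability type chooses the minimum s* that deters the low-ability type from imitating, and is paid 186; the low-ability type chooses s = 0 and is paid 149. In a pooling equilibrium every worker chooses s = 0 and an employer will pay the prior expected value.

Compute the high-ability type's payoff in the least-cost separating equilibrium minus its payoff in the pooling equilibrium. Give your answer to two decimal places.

0.49

Least-cost separating signal: s* solves 149 = 186 − 16.2·s*, so s* = (186 − 149)/16.2 ≈ 2.2840.
High-ability type's separating payoff: 186 − 10.8 × s* = 186 − 10.8 × (186 − 149)/16.2 = 186 − 399.6/16.2 ≈ 161.3333.
Pooling payoff: 0.32 × 186 + 0.68 × 149 = 160.84.
Difference: 161.3333 − 160.84 = 0.4933, i.e. 0.49 to two decimal places.
The high-ability type prefers to separate.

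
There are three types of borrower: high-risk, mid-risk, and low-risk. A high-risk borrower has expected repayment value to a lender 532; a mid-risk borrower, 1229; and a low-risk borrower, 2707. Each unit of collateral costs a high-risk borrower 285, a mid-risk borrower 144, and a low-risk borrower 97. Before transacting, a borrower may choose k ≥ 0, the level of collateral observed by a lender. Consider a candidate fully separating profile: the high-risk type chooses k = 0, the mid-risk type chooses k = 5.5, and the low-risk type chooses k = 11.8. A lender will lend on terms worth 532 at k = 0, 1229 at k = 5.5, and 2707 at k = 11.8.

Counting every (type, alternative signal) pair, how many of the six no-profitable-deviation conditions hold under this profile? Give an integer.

High-risk (own payoff 532): to k=5.5 gives 1229 − 285×5.5 = -338.5 → no gain ✓; to k=11.8 gives 2707 − 285×11.8 = -656 → no gain ✓.
Low-risk (own payoff 2707 − 97×11.8 = 1562.4): to k=0 gives 532 → no gain ✓; to k=5.5 gives 1229 − 97×5.5 = 695.5 → no gain ✓.
Mid-risk (own payoff 1229 − 144×5.5 = 437): to k=0 gives 532 → profitable ✗; to k=11.8 gives 2707 − 144×11.8 = 1007.8 → profitable ✗.
4 of the 6 constraints hold; not an equilibrium.

4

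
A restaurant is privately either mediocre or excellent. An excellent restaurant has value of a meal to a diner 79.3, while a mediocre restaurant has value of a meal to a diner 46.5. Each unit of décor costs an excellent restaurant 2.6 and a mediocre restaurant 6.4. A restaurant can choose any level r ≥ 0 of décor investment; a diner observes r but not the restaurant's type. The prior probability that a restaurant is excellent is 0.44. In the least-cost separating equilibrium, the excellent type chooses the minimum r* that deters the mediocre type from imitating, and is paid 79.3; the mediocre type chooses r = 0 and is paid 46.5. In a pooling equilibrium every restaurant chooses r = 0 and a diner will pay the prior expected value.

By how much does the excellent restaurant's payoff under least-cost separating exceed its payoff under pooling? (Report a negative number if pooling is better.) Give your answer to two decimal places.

5.04

Least-cost separating signal: r* solves 46.5 = 79.3 − 6.4·r*, so r* = (79.3 − 46.5)/6.4 = 5.125.
Excellent type's separating payoff: 79.3 − 2.6 × r* = 79.3 − 2.6 × (79.3 − 46.5)/6.4 = 79.3 − 85.28/6.4 = 65.975.
Pooling payoff: 0.44 × 79.3 + 0.56 × 46.5 = 60.932.
Difference: 65.975 − 60.932 = 5.043, i.e. 5.04 to two decimal places.
The excellent type prefers to separate.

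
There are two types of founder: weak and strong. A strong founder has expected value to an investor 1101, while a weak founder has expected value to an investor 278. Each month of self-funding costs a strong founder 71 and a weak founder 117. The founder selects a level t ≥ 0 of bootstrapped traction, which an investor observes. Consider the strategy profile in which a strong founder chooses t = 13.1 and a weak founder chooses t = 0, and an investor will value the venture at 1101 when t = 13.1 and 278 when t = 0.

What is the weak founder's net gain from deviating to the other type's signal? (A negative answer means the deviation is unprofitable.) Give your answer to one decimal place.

Playing t = 0 the weak founder receives 278.
Deviating to t = 13.1 brings payment 1101 at cost 117 × 13.1 = 1532.7, netting -431.7.
Gain from deviating: -431.7 − 278 = -709.7.
The gain is negative, so the weak type's incentive-compatibility constraint is satisfied.

-709.7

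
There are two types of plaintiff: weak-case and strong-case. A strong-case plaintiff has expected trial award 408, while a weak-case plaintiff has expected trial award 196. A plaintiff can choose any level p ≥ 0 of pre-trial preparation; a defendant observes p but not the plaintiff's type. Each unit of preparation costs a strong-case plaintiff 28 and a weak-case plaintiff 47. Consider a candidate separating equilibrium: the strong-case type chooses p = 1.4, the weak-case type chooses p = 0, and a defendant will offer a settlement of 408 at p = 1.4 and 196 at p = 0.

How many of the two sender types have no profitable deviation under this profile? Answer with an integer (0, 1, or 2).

Weak-case type: stay at 0 → 196; mimic → 408 − 47 × 1.4 = 342.2. IC fails (196 < 342.2).
Strong-case type: signal → 408 − 28 × 1.4 = 368.8; deviate to 0 → 196. IC holds (368.8 ≥ 196).
1 of 2 constraints hold, so this profile is not an equilibrium.

1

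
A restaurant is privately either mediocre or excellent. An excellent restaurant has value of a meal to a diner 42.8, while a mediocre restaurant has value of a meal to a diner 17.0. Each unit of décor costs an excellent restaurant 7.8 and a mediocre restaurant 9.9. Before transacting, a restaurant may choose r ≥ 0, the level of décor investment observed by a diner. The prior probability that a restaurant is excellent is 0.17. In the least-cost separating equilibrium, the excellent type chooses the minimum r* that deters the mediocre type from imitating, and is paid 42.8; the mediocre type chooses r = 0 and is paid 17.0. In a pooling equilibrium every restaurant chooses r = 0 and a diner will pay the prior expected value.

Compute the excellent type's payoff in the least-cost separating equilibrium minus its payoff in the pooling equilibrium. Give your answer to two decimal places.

1.09

Least-cost separating signal: r* solves 17.0 = 42.8 − 9.9·r*, so r* = (42.8 − 17.0)/9.9 ≈ 2.6061.
Excellent type's separating payoff: 42.8 − 7.8 × r* = 42.8 − 7.8 × (42.8 − 17.0)/9.9 = 42.8 − 201.24/9.9 ≈ 22.4727.
Pooling payoff: 0.17 × 42.8 + 0.83 × 17.0 = 21.386.
Difference: 22.4727 − 21.386 = 1.0867, i.e. 1.09 to two decimal places.
The excellent type prefers to separate.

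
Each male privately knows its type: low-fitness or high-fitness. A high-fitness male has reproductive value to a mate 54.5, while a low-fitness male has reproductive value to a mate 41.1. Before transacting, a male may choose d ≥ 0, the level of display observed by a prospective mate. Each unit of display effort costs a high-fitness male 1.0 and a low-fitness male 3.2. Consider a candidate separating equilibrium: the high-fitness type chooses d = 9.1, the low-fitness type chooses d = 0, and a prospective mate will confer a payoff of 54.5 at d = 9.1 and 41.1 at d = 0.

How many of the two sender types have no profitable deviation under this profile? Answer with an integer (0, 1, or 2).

2

Low-fitness type: stay at 0 → 41.1; mimic → 54.5 − 3.2 × 9.1 = 25.38. IC holds (41.1 ≥ 25.38).
High-fitness type: signal → 54.5 − 1.0 × 9.1 = 45.4; deviate to 0 → 41.1. IC holds (45.4 ≥ 41.1).
2 of 2 constraints hold, so this is a separating equilibrium.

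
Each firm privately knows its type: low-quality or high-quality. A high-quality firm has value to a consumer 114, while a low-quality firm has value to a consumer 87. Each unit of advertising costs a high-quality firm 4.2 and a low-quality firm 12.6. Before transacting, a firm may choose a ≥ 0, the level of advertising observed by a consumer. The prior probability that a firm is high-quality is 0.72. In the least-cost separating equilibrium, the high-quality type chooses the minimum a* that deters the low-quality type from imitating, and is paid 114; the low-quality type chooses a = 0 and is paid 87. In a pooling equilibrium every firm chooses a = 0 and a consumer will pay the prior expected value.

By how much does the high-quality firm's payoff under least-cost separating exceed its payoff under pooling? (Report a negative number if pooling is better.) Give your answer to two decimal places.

-1.44

Least-cost separating signal: a* solves 87 = 114 − 12.6·a*, so a* = (114 − 87)/12.6 ≈ 2.1429.
High-quality type's separating payoff: 114 − 4.2 × a* = 114 − 4.2 × (114 − 87)/12.6 = 114 − 113.4/12.6 = 105.
Pooling payoff: 0.72 × 114 + 0.28 × 87 = 106.44.
Difference: 105 − 106.44 = -1.44.
The high-quality type would prefer the pooling outcome.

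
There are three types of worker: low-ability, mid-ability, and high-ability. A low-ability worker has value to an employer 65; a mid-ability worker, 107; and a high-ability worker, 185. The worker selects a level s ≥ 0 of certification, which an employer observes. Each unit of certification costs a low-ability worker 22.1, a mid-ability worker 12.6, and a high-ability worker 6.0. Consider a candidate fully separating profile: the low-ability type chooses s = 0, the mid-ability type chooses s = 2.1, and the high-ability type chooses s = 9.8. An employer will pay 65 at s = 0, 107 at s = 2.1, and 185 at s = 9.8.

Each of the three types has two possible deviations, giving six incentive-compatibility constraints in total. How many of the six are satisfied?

Low-ability (own payoff 65): to s=2.1 gives 107 − 22.1×2.1 = 60.59 → no gain ✓; to s=9.8 gives 185 − 22.1×9.8 = -31.58 → no gain ✓.
High-ability (own payoff 185 − 6.0×9.8 = 126.2): to s=0 gives 65 → no gain ✓; to s=2.1 gives 107 − 6.0×2.1 = 94.4 → no gain ✓.
Mid-ability (own payoff 107 − 12.6×2.1 = 80.54): to s=0 gives 65 → no gain ✓; to s=9.8 gives 185 − 12.6×9.8 = 61.52 → no gain ✓.
6 of the 6 constraints hold; this profile is a separating equilibrium.

6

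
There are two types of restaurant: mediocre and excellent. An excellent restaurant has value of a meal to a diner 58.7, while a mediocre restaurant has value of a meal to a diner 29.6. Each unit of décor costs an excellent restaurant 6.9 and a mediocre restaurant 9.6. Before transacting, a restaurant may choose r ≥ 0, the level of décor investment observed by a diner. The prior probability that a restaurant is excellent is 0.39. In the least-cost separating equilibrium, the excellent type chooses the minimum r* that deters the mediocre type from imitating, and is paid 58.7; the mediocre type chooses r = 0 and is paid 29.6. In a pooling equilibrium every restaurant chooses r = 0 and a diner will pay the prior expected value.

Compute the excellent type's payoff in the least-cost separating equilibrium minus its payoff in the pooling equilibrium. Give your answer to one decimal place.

Least-cost separating signal: r* solves 29.6 = 58.7 − 9.6·r*, so r* = (58.7 − 29.6)/9.6 ≈ 3.0313.
Excellent type's separating payoff: 58.7 − 6.9 × r* = 58.7 − 6.9 × (58.7 − 29.6)/9.6 = 58.7 − 200.79/9.6 ≈ 37.784.
Pooling payoff: 0.39 × 58.7 + 0.61 × 29.6 = 40.949.
Difference: 37.784 − 40.949 = -3.165, i.e. -3.2 to one decimal place.
The excellent type would prefer the pooling outcome.

-3.2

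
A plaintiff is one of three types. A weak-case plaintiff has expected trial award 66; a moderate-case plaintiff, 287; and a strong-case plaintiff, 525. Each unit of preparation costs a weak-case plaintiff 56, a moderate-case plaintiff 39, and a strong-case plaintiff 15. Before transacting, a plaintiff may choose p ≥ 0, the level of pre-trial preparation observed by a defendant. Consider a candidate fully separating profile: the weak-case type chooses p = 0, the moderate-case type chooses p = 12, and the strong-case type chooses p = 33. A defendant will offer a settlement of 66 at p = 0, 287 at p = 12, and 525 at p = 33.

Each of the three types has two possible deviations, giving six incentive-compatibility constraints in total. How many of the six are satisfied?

Moderate-case (own payoff 287 − 39×12 = -181): to p=0 gives 66 → profitable ✗; to p=33 gives 525 − 39×33 = -762 → no gain ✓.
Weak-case (own payoff 66): to p=12 gives 287 − 56×12 = -385 → no gain ✓; to p=33 gives 525 − 56×33 = -1323 → no gain ✓.
Strong-case (own payoff 525 − 15×33 = 30): to p=0 gives 66 → profitable ✗; to p=12 gives 287 − 15×12 = 107 → profitable ✗.
3 of the 6 constraints hold; not an equilibrium.

3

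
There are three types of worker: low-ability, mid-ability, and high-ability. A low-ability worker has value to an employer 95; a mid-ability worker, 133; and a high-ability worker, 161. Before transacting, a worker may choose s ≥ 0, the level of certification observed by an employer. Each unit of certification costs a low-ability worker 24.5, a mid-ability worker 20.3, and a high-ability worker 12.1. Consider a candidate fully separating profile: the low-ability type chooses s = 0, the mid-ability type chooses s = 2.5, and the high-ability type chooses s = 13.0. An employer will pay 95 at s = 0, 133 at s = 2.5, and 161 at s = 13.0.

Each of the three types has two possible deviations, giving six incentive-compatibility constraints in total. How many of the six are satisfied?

3

High-ability (own payoff 161 − 12.1×13.0 = 3.7): to s=0 gives 95 → profitable ✗; to s=2.5 gives 133 − 12.1×2.5 = 102.75 → profitable ✗.
Mid-ability (own payoff 133 − 20.3×2.5 = 82.25): to s=0 gives 95 → profitable ✗; to s=13.0 gives 161 − 20.3×13.0 = -102.9 → no gain ✓.
Low-ability (own payoff 95): to s=2.5 gives 133 − 24.5×2.5 = 71.75 → no gain ✓; to s=13.0 gives 161 − 24.5×13.0 = -157.5 → no gain ✓.
3 of the 6 constraints hold; not an equilibrium.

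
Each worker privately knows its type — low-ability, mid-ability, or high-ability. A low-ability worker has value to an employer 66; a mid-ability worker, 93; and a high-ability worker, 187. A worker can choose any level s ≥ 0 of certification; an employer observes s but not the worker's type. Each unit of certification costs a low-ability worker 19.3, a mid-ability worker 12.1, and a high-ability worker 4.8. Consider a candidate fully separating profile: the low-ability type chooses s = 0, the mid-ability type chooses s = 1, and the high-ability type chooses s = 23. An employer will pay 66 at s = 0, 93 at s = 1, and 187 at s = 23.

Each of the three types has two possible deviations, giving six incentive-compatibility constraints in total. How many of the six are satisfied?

4

Mid-ability (own payoff 93 − 12.1×1 = 80.9): to s=0 gives 66 → no gain ✓; to s=23 gives 187 − 12.1×23 = -91.3 → no gain ✓.
High-ability (own payoff 187 − 4.8×23 = 76.6): to s=0 gives 66 → no gain ✓; to s=1 gives 93 − 4.8×1 = 88.2 → profitable ✗.
Low-ability (own payoff 66): to s=1 gives 93 − 19.3×1 = 73.7 → profitable ✗; to s=23 gives 187 − 19.3×23 = -256.9 → no gain ✓.
4 of the 6 constraints hold; not an equilibrium.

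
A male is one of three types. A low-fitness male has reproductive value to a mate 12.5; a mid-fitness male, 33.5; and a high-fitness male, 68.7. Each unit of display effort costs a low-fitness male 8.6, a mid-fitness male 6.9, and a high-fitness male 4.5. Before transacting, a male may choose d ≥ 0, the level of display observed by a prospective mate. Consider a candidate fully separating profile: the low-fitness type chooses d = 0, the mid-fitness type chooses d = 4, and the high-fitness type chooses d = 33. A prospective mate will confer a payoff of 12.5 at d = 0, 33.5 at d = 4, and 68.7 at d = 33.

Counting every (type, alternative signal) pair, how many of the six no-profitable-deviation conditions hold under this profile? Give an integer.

Low-fitness (own payoff 12.5): to d=4 gives 33.5 − 8.6×4 = -0.9 → no gain ✓; to d=33 gives 68.7 − 8.6×33 = -215.1 → no gain ✓.
High-fitness (own payoff 68.7 − 4.5×33 = -79.8): to d=0 gives 12.5 → profitable ✗; to d=4 gives 33.5 − 4.5×4 = 15.5 → profitable ✗.
Mid-fitness (own payoff 33.5 − 6.9×4 = 5.9): to d=0 gives 12.5 → profitable ✗; to d=33 gives 68.7 − 6.9×33 = -159 → no gain ✓.
3 of the 6 constraints hold; not an equilibrium.

3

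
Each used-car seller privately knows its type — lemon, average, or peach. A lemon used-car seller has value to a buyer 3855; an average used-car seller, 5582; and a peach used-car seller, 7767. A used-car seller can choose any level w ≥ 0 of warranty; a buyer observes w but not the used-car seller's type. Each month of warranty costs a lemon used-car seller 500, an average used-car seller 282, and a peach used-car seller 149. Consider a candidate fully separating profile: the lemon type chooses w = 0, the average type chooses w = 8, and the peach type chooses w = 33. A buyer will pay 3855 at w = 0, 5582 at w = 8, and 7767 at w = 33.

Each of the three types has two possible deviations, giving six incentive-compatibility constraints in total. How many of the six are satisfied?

3

Peach (own payoff 7767 − 149×33 = 2850): to w=0 gives 3855 → profitable ✗; to w=8 gives 5582 − 149×8 = 4390 → profitable ✗.
Average (own payoff 5582 − 282×8 = 3326): to w=0 gives 3855 → profitable ✗; to w=33 gives 7767 − 282×33 = -1539 → no gain ✓.
Lemon (own payoff 3855): to w=8 gives 5582 − 500×8 = 1582 → no gain ✓; to w=33 gives 7767 − 500×33 = -8733 → no gain ✓.
3 of the 6 constraints hold; not an equilibrium.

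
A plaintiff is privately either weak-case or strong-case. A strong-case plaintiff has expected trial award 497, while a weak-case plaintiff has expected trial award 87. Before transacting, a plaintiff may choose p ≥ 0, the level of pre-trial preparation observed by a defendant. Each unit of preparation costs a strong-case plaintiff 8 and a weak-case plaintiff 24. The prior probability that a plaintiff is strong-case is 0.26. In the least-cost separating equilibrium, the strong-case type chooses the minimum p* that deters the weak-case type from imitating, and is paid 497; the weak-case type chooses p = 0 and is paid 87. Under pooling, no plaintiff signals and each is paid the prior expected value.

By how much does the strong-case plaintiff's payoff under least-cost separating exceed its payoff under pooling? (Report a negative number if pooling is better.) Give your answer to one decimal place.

Least-cost separating signal: p* solves 87 = 497 − 24·p*, so p* = (497 − 87)/24 ≈ 17.0833.
Strong-case type's separating payoff: 497 − 8 × p* = 497 − 8 × (497 − 87)/24 = 497 − 3280/24 ≈ 360.333.
Pooling payoff: 0.26 × 497 + 0.74 × 87 = 193.6.
Difference: 360.333 − 193.6 = 166.733, i.e. 166.7 to one decimal place.
The strong-case type prefers to separate.

166.7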